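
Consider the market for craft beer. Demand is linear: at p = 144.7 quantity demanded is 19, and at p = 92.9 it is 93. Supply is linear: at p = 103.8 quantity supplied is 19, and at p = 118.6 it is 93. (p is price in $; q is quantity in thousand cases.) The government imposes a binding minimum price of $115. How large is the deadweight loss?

$4.09 thousand

Demand slope = (92.9 − 144.7)/(93 − 19) = −0.7, so p = 158 − 0.7q.
Supply slope = (118.6 − 103.8)/(93 − 19) = 0.2, so p = 100 + 0.2q.
Competitive equilibrium: 158 − 0.7q = 100 + 0.2q → q* = 64.4444, p* = 112.8889.
At the floor p = 115, quantity demanded = (158 − 115)/0.7 = 61.4286.
Sellers' marginal cost at q' = 61.4286: 100 + 0.2·61.4286 = 112.2857.
Δq = 64.4444 − 61.4286 = 3.0158; wedge = 115 − 112.2857 = 2.7143.
Deadweight loss = ½ × 3.0158 × 2.7143 = $4.09 thousand.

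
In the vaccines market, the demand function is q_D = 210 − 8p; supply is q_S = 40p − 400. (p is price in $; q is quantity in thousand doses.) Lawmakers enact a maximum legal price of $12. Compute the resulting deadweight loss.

In inverse form: demand p = 26.25 − 0.125q, supply p = 10 + 0.025q.
Competitive equilibrium: 26.25 − 0.125q = 10 + 0.025q → q* = 108.3333, p* = 12.7083.
At the ceiling p = 12, quantity supplied = (12 − 10)/0.025 = 80.
Willingness to pay at q' = 80: 26.25 − 0.125·80 = 16.25.
Δq = 108.3333 − 80 = 28.3333; wedge = 16.25 − 12 = 4.25.
Welfare loss = ½ × 28.3333 × 4.25 = $60.21 thousand.

$60.21 thousand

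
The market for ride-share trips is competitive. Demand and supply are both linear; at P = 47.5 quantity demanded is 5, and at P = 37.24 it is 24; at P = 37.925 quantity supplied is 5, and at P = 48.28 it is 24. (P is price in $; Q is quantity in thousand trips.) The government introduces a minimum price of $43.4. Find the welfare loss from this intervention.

Demand slope = (37.24 − 47.5)/(24 − 5) = −0.54, so P = 50.2 − 0.54Q.
Supply slope = (48.28 − 37.925)/(24 − 5) = 0.545, so P = 35.2 + 0.545Q.
Competitive equilibrium: 50.2 − 0.54Q = 35.2 + 0.545Q → Q* = 13.8249, P* = 42.7346.
At the floor P = 43.4, quantity demanded = (50.2 − 43.4)/0.54 = 12.5926.
Sellers' marginal cost at Q' = 12.5926: 35.2 + 0.545·12.5926 = 42.063.
ΔQ = 13.8249 − 12.5926 = 1.2323; wedge = 43.4 − 42.063 = 1.337.
DWL = ½ × 1.2323 × 1.337 = $0.82 thousand.

$0.82 thousand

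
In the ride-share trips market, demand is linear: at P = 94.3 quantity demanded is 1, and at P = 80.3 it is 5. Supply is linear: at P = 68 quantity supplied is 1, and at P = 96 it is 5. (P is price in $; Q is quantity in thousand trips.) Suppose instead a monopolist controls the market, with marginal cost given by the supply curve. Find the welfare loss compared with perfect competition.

$4.03 thousand

Demand slope = (80.3 − 94.3)/(5 − 1) = −3.5, so P = 97.8 − 3.5Q.
Supply slope = (96 − 68)/(5 − 1) = 7, so P = 61 + 7Q.
Competitive equilibrium: 97.8 − 3.5Q = 61 + 7Q → Q* = 3.5048, P* = 85.5333.
Marginal revenue: MR = 97.8 − 7Q. Set MR = MC: 97.8 − 7Q = 61 + 7Q → Q_m = 2.6286.
Price P_m = 97.8 − 3.5·2.6286 = 88.5999; MC(Q_m) = 61 + 7·2.6286 = 79.4002.
Competitive Q* = 3.5048, so ΔQ = 0.8762; wedge = 88.5999 − 79.4002 = 9.1997.
DWL = ½ × 0.8762 × 9.1997 = $4.03 thousand.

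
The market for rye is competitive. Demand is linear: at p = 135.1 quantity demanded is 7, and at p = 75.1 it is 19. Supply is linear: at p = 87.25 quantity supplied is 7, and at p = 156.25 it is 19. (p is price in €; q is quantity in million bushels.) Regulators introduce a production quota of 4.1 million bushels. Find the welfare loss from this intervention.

Demand slope = (75.1 − 135.1)/(19 − 7) = −5, so p = 170.1 − 5q.
Supply slope = (156.25 − 87.25)/(19 − 7) = 5.75, so p = 47 + 5.75q.
Competitive equilibrium: 170.1 − 5q = 47 + 5.75q → q* = 11.4512, p* = 112.8442.
At q = 4.1: demand price = 170.1 − 5·4.1 = 149.6; supply price = 47 + 5.75·4.1 = 70.575.
Δq = 11.4512 − 4.1 = 7.3512; wedge = 149.6 − 70.575 = 79.025.
Welfare loss = ½ × 7.3512 × 79.025 = €290.46 million.

€290.46 million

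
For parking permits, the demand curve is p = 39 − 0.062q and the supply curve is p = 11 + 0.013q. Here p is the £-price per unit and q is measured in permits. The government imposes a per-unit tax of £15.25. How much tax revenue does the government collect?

£2592.50

Competitive equilibrium: 39 − 0.062q = 11 + 0.013q → q* = 373.3333, p* = 15.8533.
With the tax, the buyer price exceeds the seller price by 15.25: (39 − 0.062q) − (11 + 0.013q) = 15.25 → q' = 170.
Tax revenue = 15.25 × 170 = £2592.50.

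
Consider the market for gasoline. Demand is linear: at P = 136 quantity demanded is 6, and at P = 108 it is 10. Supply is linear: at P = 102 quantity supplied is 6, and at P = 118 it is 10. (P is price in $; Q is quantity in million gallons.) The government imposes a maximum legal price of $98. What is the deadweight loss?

$92.05 million

Demand slope = (108 − 136)/(10 − 6) = −7, so P = 178 − 7Q.
Supply slope = (118 − 102)/(10 − 6) = 4, so P = 78 + 4Q.
Competitive equilibrium: 178 − 7Q = 78 + 4Q → Q* = 9.0909, P* = 114.3636.
At the ceiling P = 98, quantity supplied = (98 − 78)/4 = 5.
Willingness to pay at Q' = 5: 178 − 7·5 = 143.
ΔQ = 9.0909 − 5 = 4.0909; wedge = 143 − 98 = 45.
The triangle = ½ × 4.0909 × 45 = $92.05 million.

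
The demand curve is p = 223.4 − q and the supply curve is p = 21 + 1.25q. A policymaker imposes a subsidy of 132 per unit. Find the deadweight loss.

3872

Competitive equilibrium: 223.4 − q = 21 + 1.25q → q* = 89.9556, p* = 133.4444.
The subsidy lowers effective supply by 132: p = 1.25q − 111.
New quantity: 223.4 − q = 1.25q − 111 → q' = 148.6222.
Overproduction Δq = 148.6222 − 89.9556 = 58.6666; wedge = subsidy = 132.
Welfare loss = ½ × 58.6666 × 132 = 3872.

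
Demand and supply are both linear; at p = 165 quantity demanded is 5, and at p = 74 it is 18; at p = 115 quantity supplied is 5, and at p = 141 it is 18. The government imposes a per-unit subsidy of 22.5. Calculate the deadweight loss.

Demand slope = (74 − 165)/(18 − 5) = −7, so p = 200 − 7q.
Supply slope = (141 − 115)/(18 − 5) = 2, so p = 105 + 2q.
Competitive equilibrium: 200 − 7q = 105 + 2q → q* = 10.5556, p* = 126.1111.
The subsidy lowers effective supply by 22.5: p = 82.5 + 2q.
New quantity: 200 − 7q = 82.5 + 2q → q' = 13.0556.
Overproduction Δq = 13.0556 − 10.5556 = 2.5; wedge = subsidy = 22.5.
DWL = ½ × 2.5 × 22.5 = 28.125.

28.125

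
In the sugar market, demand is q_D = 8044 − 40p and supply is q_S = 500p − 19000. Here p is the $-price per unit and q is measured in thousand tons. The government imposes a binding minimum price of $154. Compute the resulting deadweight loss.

$233259.66 thousand

In inverse form: demand p = 201.1 − 0.025q, supply p = 38 + 0.002q.
Competitive equilibrium: 201.1 − 0.025q = 38 + 0.002q → q* = 6040.7407, p* = 50.0815.
At the floor p = 154, quantity demanded = (201.1 − 154)/0.025 = 1884.
Sellers' marginal cost at q' = 1884: 38 + 0.002·1884 = 41.768.
Δq = 6040.7407 − 1884 = 4156.7407; wedge = 154 − 41.768 = 112.232.
Deadweight loss = ½ × 4156.7407 × 112.232 = $233259.66 thousand.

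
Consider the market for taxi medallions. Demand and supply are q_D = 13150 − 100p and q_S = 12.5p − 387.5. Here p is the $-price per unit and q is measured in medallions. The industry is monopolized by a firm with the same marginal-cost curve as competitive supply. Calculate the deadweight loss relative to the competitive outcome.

$561.125

In inverse form: demand p = 131.5 − 0.01q, supply p = 31 + 0.08q.
Competitive equilibrium: 131.5 − 0.01q = 31 + 0.08q → q* = 1116.6667, p* = 120.3333.
Marginal revenue: MR = 131.5 − 0.02q. Set MR = MC: 131.5 − 0.02q = 31 + 0.08q → q_m = 1005.
Price p_m = 131.5 − 0.01·1005 = 121.45; MC(q_m) = 31 + 0.08·1005 = 111.4.
Competitive q* = 1116.6667, so Δq = 111.6667; wedge = 121.45 − 111.4 = 10.05.
DWL = ½ × 111.6667 × 10.05 = $561.125.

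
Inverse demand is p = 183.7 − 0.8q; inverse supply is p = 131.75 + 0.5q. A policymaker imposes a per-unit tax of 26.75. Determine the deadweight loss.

Competitive equilibrium: 183.7 − 0.8q = 131.75 + 0.5q → q* = 39.9615, p* = 151.7308.
With the tax, the buyer price exceeds the seller price by 26.75: (183.7 − 0.8q) − (131.75 + 0.5q) = 26.75 → q' = 19.3846.
Δq = 39.9615 − 19.3846 = 20.5769; the wedge equals the tax, 26.75.
Welfare loss = ½ × 20.5769 × 26.75 = 275.22.

275.22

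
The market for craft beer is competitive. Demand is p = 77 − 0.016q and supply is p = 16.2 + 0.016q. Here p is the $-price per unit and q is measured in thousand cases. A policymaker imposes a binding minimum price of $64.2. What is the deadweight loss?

$19360 thousand

Competitive equilibrium: 77 − 0.016q = 16.2 + 0.016q → q* = 1900, p* = 46.6.
At the floor p = 64.2, quantity demanded = (77 − 64.2)/0.016 = 800.
Sellers' marginal cost at q' = 800: 16.2 + 0.016·800 = 29.
Δq = 1900 − 800 = 1100; wedge = 64.2 − 29 = 35.2.
The triangle = ½ × 1100 × 35.2 = $19360 thousand.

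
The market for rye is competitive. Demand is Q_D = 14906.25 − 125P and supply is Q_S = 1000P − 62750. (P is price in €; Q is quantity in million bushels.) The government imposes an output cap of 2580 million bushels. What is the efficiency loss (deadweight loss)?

In inverse form: demand P = 119.25 − 0.008Q, supply P = 62.75 + 0.001Q.
Competitive equilibrium: 119.25 − 0.008Q = 62.75 + 0.001Q → Q* = 6277.7778, P* = 69.0278.
At Q = 2580: demand price = 119.25 − 0.008·2580 = 98.61; supply price = 62.75 + 0.001·2580 = 65.33.
ΔQ = 6277.7778 − 2580 = 3697.7778; wedge = 98.61 − 65.33 = 33.28.
Welfare loss = ½ × 3697.7778 × 33.28 = €61531.02 million.

€61531.02 million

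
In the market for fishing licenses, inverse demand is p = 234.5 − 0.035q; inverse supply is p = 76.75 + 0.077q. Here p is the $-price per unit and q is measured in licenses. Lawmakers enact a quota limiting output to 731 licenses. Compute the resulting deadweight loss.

Competitive equilibrium: 234.5 − 0.035q = 76.75 + 0.077q → q* = 1408.482143, p* = 185.203125.
At q = 731: demand price = 234.5 − 0.035·731 = 208.915; supply price = 76.75 + 0.077·731 = 133.037.
Δq = 1408.482143 − 731 = 677.482143; wedge = 208.915 − 133.037 = 75.878.
Welfare loss = ½ × 677.482143 × 75.878 = $25703.

$25703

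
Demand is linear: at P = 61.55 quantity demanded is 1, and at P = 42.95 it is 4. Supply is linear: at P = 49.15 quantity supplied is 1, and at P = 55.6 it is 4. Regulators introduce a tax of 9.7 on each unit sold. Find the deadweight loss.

5.63

Demand slope = (42.95 − 61.55)/(4 − 1) = −6.2, so P = 67.75 − 6.2Q.
Supply slope = (55.6 − 49.15)/(4 − 1) = 2.15, so P = 47 + 2.15Q.
Competitive equilibrium: 67.75 − 6.2Q = 47 + 2.15Q → Q* = 2.485, P* = 52.3428.
With the tax, the buyer price exceeds the seller price by 9.7: (67.75 − 6.2Q) − (47 + 2.15Q) = 9.7 → Q' = 1.3234.
ΔQ = 2.485 − 1.3234 = 1.1616; the wedge equals the tax, 9.7.
DWL = ½ × 1.1616 × 9.7 = 5.63.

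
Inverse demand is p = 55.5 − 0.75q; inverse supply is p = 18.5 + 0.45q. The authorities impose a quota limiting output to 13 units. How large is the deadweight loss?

Competitive equilibrium: 55.5 − 0.75q = 18.5 + 0.45q → q* = 30.8333, p* = 32.375.
At q = 13: demand price = 55.5 − 0.75·13 = 45.75; supply price = 18.5 + 0.45·13 = 24.35.
Δq = 30.8333 − 13 = 17.8333; wedge = 45.75 − 24.35 = 21.4.
Welfare loss = ½ × 17.8333 × 21.4 = 190.82.

190.82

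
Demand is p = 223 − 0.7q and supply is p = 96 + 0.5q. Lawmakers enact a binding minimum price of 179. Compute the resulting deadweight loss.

1108.17

Competitive equilibrium: 223 − 0.7q = 96 + 0.5q → q* = 105.8333, p* = 148.9167.
At the floor p = 179, quantity demanded = (223 − 179)/0.7 = 62.8571.
Sellers' marginal cost at q' = 62.8571: 96 + 0.5·62.8571 = 127.4286.
Δq = 105.8333 − 62.8571 = 42.9762; wedge = 179 − 127.4286 = 51.5714.
Deadweight loss = ½ × 42.9762 × 51.5714 = 1108.17.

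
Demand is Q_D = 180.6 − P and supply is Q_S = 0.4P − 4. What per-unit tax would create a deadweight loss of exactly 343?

In inverse form: demand P = 180.6 − Q, supply P = 10 + 2.5Q.
Competitive equilibrium: 180.6 − Q = 10 + 2.5Q → Q* = 48.7429, P* = 131.8571.
A tax t gives ΔQ = t/3.5 and wedge t, so DWL = t²/7.
t²/7 = 343 → t² = 2401 → t = 49.

49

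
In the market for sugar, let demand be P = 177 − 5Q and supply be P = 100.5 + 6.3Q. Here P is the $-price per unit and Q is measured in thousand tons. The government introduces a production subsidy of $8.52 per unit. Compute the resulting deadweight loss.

$3.21 thousand

Competitive equilibrium: 177 − 5Q = 100.5 + 6.3Q → Q* = 6.7699, P* = 143.1504.
The subsidy lowers effective supply by 8.52: P = 91.98 + 6.3Q.
New quantity: 177 − 5Q = 91.98 + 6.3Q → Q' = 7.5239.
Overproduction ΔQ = 7.5239 − 6.7699 = 0.754; wedge = subsidy = 8.52.
DWL = ½ × 0.754 × 8.52 = $3.21 thousand.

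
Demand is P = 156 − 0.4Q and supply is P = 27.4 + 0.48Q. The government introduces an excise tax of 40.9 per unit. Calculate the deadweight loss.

Competitive equilibrium: 156 − 0.4Q = 27.4 + 0.48Q → Q* = 146.1364, P* = 97.5455.
With the tax, the buyer price exceeds the seller price by 40.9: (156 − 0.4Q) − (27.4 + 0.48Q) = 40.9 → Q' = 99.6591.
ΔQ = 146.1364 − 99.6591 = 46.4773; the wedge equals the tax, 40.9.
Deadweight loss = ½ × 46.4773 × 40.9 = 950.46.

950.46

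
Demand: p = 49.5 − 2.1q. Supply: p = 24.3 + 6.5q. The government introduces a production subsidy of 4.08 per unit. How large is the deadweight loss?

0.97

Competitive equilibrium: 49.5 − 2.1q = 24.3 + 6.5q → q* = 2.9302, p* = 43.3465.
The subsidy lowers effective supply by 4.08: p = 20.22 + 6.5q.
New quantity: 49.5 − 2.1q = 20.22 + 6.5q → q' = 3.4047.
Overproduction Δq = 3.4047 − 2.9302 = 0.4745; wedge = subsidy = 4.08.
Deadweight loss = ½ × 0.4745 × 4.08 = 0.97.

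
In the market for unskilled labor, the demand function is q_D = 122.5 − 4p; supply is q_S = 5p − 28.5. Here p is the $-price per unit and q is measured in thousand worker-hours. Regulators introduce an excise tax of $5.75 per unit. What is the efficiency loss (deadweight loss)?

$36.74 thousand

In inverse form: demand p = 30.625 − 0.25q, supply p = 5.7 + 0.2q.
Competitive equilibrium: 30.625 − 0.25q = 5.7 + 0.2q → q* = 55.3889, p* = 16.7778.
With the tax, the buyer price exceeds the seller price by 5.75: (30.625 − 0.25q) − (5.7 + 0.2q) = 5.75 → q' = 42.6111.
Δq = 55.3889 − 42.6111 = 12.7778; the wedge equals the tax, 5.75.
Deadweight loss = ½ × 12.7778 × 5.75 = $36.74 thousand.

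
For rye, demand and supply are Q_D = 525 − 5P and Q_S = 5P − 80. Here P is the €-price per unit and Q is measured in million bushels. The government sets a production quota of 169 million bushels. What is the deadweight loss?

In inverse form: demand P = 105 − 0.2Q, supply P = 16 + 0.2Q.
Competitive equilibrium: 105 − 0.2Q = 16 + 0.2Q → Q* = 222.5, P* = 60.5.
At Q = 169: demand price = 105 − 0.2·169 = 71.2; supply price = 16 + 0.2·169 = 49.8.
ΔQ = 222.5 − 169 = 53.5; wedge = 71.2 − 49.8 = 21.4.
Deadweight loss = ½ × 53.5 × 21.4 = €572.45 million.

€572.45 million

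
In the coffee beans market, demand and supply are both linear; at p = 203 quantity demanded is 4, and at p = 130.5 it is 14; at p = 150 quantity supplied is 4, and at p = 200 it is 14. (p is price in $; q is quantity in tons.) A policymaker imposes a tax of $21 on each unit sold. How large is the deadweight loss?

$18

Demand slope = (130.5 − 203)/(14 − 4) = −7.25, so p = 232 − 7.25q.
Supply slope = (200 − 150)/(14 − 4) = 5, so p = 130 + 5q.
Competitive equilibrium: 232 − 7.25q = 130 + 5q → q* = 8.3265, p* = 171.6327.
With the tax, the buyer price exceeds the seller price by 21: (232 − 7.25q) − (130 + 5q) = 21 → q' = 6.6122.
Δq = 8.3265 − 6.6122 = 1.7143; the wedge equals the tax, 21.
DWL = ½ × 1.7143 × 21 = $18.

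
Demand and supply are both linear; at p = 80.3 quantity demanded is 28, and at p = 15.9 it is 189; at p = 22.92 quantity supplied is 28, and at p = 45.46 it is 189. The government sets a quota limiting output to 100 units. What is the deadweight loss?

Demand slope = (15.9 − 80.3)/(189 − 28) = −0.4, so p = 91.5 − 0.4q.
Supply slope = (45.46 − 22.92)/(189 − 28) = 0.14, so p = 19 + 0.14q.
Competitive equilibrium: 91.5 − 0.4q = 19 + 0.14q → q* = 134.2593, p* = 37.7963.
At q = 100: demand price = 91.5 − 0.4·100 = 51.5; supply price = 19 + 0.14·100 = 33.
Δq = 134.2593 − 100 = 34.2593; wedge = 51.5 − 33 = 18.5.
The triangle = ½ × 34.2593 × 18.5 = 316.90.

316.90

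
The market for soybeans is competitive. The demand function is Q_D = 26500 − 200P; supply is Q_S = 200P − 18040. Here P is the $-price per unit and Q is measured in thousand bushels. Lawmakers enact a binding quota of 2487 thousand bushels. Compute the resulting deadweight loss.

$15190.245 thousand

In inverse form: demand P = 132.5 − 0.005Q, supply P = 90.2 + 0.005Q.
Competitive equilibrium: 132.5 − 0.005Q = 90.2 + 0.005Q → Q* = 4230, P* = 111.35.
At Q = 2487: demand price = 132.5 − 0.005·2487 = 120.065; supply price = 90.2 + 0.005·2487 = 102.635.
ΔQ = 4230 − 2487 = 1743; wedge = 120.065 − 102.635 = 17.43.
Deadweight loss = ½ × 1743 × 17.43 = $15190.245 thousand.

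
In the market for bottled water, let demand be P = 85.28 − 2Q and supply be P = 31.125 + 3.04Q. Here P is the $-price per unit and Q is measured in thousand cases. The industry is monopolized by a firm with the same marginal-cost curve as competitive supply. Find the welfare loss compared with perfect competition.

$23.48 thousand

Competitive equilibrium: 85.28 − 2Q = 31.125 + 3.04Q → Q* = 10.745, P* = 63.7899.
Marginal revenue: MR = 85.28 − 4Q. Set MR = MC: 85.28 − 4Q = 31.125 + 3.04Q → Q_m = 7.6925.
Price P_m = 85.28 − 2·7.6925 = 69.895; MC(Q_m) = 31.125 + 3.04·7.6925 = 54.5102.
Competitive Q* = 10.745, so ΔQ = 3.0525; wedge = 69.895 − 54.5102 = 15.3848.
The triangle = ½ × 3.0525 × 15.3848 = $23.48 thousand.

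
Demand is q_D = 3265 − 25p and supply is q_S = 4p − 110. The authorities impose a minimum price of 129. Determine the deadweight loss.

14434.91

In inverse form: demand p = 130.6 − 0.04q, supply p = 27.5 + 0.25q.
Competitive equilibrium: 130.6 − 0.04q = 27.5 + 0.25q → q* = 355.5172, p* = 116.3793.
At the floor p = 129, quantity demanded = (130.6 − 129)/0.04 = 40.
Sellers' marginal cost at q' = 40: 27.5 + 0.25·40 = 37.5.
Δq = 355.5172 − 40 = 315.5172; wedge = 129 − 37.5 = 91.5.
The triangle = ½ × 315.5172 × 91.5 = 14434.91.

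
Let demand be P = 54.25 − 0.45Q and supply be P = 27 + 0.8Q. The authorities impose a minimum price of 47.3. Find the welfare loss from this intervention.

25.25

Competitive equilibrium: 54.25 − 0.45Q = 27 + 0.8Q → Q* = 21.8, P* = 44.44.
At the floor P = 47.3, quantity demanded = (54.25 − 47.3)/0.45 = 15.4444.
Sellers' marginal cost at Q' = 15.4444: 27 + 0.8·15.4444 = 39.3555.
ΔQ = 21.8 − 15.4444 = 6.3556; wedge = 47.3 − 39.3555 = 7.9445.
Welfare loss = ½ × 6.3556 × 7.9445 = 25.25.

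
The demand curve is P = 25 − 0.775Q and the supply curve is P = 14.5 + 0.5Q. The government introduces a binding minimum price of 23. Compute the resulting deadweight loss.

20.38

Competitive equilibrium: 25 − 0.775Q = 14.5 + 0.5Q → Q* = 8.2353, P* = 18.6176.
At the floor P = 23, quantity demanded = (25 − 23)/0.775 = 2.5806.
Sellers' marginal cost at Q' = 2.5806: 14.5 + 0.5·2.5806 = 15.7903.
ΔQ = 8.2353 − 2.5806 = 5.6547; wedge = 23 − 15.7903 = 7.2097.
Welfare loss = ½ × 5.6547 × 7.2097 = 20.38.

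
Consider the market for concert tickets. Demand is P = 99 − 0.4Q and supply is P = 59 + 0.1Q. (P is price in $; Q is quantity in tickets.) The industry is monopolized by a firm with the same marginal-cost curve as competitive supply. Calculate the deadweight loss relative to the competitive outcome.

Competitive equilibrium: 99 − 0.4Q = 59 + 0.1Q → Q* = 80, P* = 67.
Marginal revenue: MR = 99 − 0.8Q. Set MR = MC: 99 − 0.8Q = 59 + 0.1Q → Q_m = 44.4444.
Price P_m = 99 − 0.4·44.4444 = 81.2222; MC(Q_m) = 59 + 0.1·44.4444 = 63.4444.
Competitive Q* = 80, so ΔQ = 35.5556; wedge = 81.2222 − 63.4444 = 17.7778.
Welfare loss = ½ × 35.5556 × 17.7778 = $316.05.

$316.05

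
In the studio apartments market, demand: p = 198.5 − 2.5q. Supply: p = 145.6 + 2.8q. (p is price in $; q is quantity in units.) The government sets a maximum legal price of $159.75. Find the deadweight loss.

$64.34

Competitive equilibrium: 198.5 − 2.5q = 145.6 + 2.8q → q* = 9.9811, p* = 173.5472.
At the ceiling p = 159.75, quantity supplied = (159.75 − 145.6)/2.8 = 5.0536.
Willingness to pay at q' = 5.0536: 198.5 − 2.5·5.0536 = 185.866.
Δq = 9.9811 − 5.0536 = 4.9275; wedge = 185.866 − 159.75 = 26.116.
DWL = ½ × 4.9275 × 26.116 = $64.34.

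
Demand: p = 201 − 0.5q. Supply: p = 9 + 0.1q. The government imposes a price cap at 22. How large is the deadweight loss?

10830

Competitive equilibrium: 201 − 0.5q = 9 + 0.1q → q* = 320, p* = 41.
At the ceiling p = 22, quantity supplied = (22 − 9)/0.1 = 130.
Willingness to pay at q' = 130: 201 − 0.5·130 = 136.
Δq = 320 − 130 = 190; wedge = 136 − 22 = 114.
Deadweight loss = ½ × 190 × 114 = 10830.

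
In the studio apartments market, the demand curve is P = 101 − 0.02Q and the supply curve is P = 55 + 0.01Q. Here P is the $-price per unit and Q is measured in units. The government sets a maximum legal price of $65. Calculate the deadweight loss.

$4266.67

Competitive equilibrium: 101 − 0.02Q = 55 + 0.01Q → Q* = 1533.3333, P* = 70.3333.
At the ceiling P = 65, quantity supplied = (65 − 55)/0.01 = 1000.
Willingness to pay at Q' = 1000: 101 − 0.02·1000 = 81.
ΔQ = 1533.3333 − 1000 = 533.3333; wedge = 81 − 65 = 16.
The triangle = ½ × 533.3333 × 16 = $4266.67.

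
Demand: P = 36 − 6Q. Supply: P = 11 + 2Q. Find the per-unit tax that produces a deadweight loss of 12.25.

14

Competitive equilibrium: 36 − 6Q = 11 + 2Q → Q* = 3.125, P* = 17.25.
A tax t gives ΔQ = t/8 and wedge t, so DWL = t²/16.
t²/16 = 12.25 → t² = 196 → t = 14.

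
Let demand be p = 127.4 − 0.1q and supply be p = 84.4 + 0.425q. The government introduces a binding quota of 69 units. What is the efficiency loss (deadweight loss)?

Competitive equilibrium: 127.4 − 0.1q = 84.4 + 0.425q → q* = 81.90476, p* = 119.20952.
At q = 69: demand price = 127.4 − 0.1·69 = 120.5; supply price = 84.4 + 0.425·69 = 113.725.
Δq = 81.90476 − 69 = 12.90476; wedge = 120.5 − 113.725 = 6.775.
The triangle = ½ × 12.90476 × 6.775 = 43.71.

43.71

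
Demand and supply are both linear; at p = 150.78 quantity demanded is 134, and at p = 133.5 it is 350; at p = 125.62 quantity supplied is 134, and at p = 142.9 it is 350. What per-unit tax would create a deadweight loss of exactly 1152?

Demand slope = (133.5 − 150.78)/(350 − 134) = −0.08, so p = 161.5 − 0.08q.
Supply slope = (142.9 − 125.62)/(350 − 134) = 0.08, so p = 114.9 + 0.08q.
Competitive equilibrium: 161.5 − 0.08q = 114.9 + 0.08q → q* = 291.25, p* = 138.2.
A tax t gives Δq = t/0.16 and wedge t, so DWL = t²/0.32.
t²/0.32 = 1152 → t² = 368.64 → t = 19.2.

19.2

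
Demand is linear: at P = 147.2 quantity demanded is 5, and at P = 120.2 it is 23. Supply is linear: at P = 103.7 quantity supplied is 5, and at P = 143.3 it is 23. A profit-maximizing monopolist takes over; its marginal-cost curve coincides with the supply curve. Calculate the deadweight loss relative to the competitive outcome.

Demand slope = (120.2 − 147.2)/(23 − 5) = −1.5, so P = 154.7 − 1.5Q.
Supply slope = (143.3 − 103.7)/(23 − 5) = 2.2, so P = 92.7 + 2.2Q.
Competitive equilibrium: 154.7 − 1.5Q = 92.7 + 2.2Q → Q* = 16.7568, P* = 129.5649.
Marginal revenue: MR = 154.7 − 3Q. Set MR = MC: 154.7 − 3Q = 92.7 + 2.2Q → Q_m = 11.9231.
Price P_m = 154.7 − 1.5·11.9231 = 136.8154; MC(Q_m) = 92.7 + 2.2·11.9231 = 118.9308.
Competitive Q* = 16.7568, so ΔQ = 4.8337; wedge = 136.8154 − 118.9308 = 17.8846.
Deadweight loss = ½ × 4.8337 × 17.8846 = 43.22.

43.22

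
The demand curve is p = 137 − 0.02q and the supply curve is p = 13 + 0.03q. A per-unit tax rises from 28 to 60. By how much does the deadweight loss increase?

28160

Competitive equilibrium: 137 − 0.02q = 13 + 0.03q → q* = 2480, p* = 87.4.
For a per-unit tax t: Δq = t/0.05, so DWL = ½·t·(t/0.05) = t²/0.1.
At t = 28: DWL = 7840. At t = 60: DWL = 36000.
Increase = 36000 − 7840 = 28160.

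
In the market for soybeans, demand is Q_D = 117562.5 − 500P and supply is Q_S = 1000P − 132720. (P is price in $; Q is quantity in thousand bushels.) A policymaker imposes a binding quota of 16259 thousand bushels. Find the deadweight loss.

In inverse form: demand P = 235.125 − 0.002Q, supply P = 132.72 + 0.001Q.
Competitive equilibrium: 235.125 − 0.002Q = 132.72 + 0.001Q → Q* = 34135, P* = 166.855.
At Q = 16259: demand price = 235.125 − 0.002·16259 = 202.607; supply price = 132.72 + 0.001·16259 = 148.979.
ΔQ = 34135 − 16259 = 17876; wedge = 202.607 − 148.979 = 53.628.
Deadweight loss = ½ × 17876 × 53.628 = $479327.064 thousand.

$479327.064 thousand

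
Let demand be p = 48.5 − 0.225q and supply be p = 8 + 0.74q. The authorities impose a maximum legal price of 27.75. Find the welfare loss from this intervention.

Competitive equilibrium: 48.5 − 0.225q = 8 + 0.74q → q* = 41.9689, p* = 39.057.
At the ceiling p = 27.75, quantity supplied = (27.75 − 8)/0.74 = 26.6892.
Willingness to pay at q' = 26.6892: 48.5 − 0.225·26.6892 = 42.4949.
Δq = 41.9689 − 26.6892 = 15.2797; wedge = 42.4949 − 27.75 = 14.7449.
Welfare loss = ½ × 15.2797 × 14.7449 = 112.65.

112.65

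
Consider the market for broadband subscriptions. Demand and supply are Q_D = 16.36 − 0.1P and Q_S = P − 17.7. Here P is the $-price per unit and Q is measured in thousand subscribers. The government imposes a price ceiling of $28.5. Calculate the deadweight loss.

In inverse form: demand P = 163.6 − 10Q, supply P = 17.7 + Q.
Competitive equilibrium: 163.6 − 10Q = 17.7 + Q → Q* = 13.2636, P* = 30.9636.
At the ceiling P = 28.5, quantity supplied = (28.5 − 17.7)/1 = 10.8.
Willingness to pay at Q' = 10.8: 163.6 − 10·10.8 = 55.6.
ΔQ = 13.2636 − 10.8 = 2.4636; wedge = 55.6 − 28.5 = 27.1.
Deadweight loss = ½ × 2.4636 × 27.1 = $33.38 thousand.

$33.38 thousand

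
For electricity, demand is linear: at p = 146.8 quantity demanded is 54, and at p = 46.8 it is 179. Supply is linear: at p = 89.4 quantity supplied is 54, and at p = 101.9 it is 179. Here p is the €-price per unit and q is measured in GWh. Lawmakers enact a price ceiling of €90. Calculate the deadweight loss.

Demand slope = (46.8 − 146.8)/(179 − 54) = −0.8, so p = 190 − 0.8q.
Supply slope = (101.9 − 89.4)/(179 − 54) = 0.1, so p = 84 + 0.1q.
Competitive equilibrium: 190 − 0.8q = 84 + 0.1q → q* = 117.7778, p* = 95.7778.
At the ceiling p = 90, quantity supplied = (90 − 84)/0.1 = 60.
Willingness to pay at q' = 60: 190 − 0.8·60 = 142.
Δq = 117.7778 − 60 = 57.7778; wedge = 142 − 90 = 52.
Deadweight loss = ½ × 57.7778 × 52 = €1502.22.

€1502.22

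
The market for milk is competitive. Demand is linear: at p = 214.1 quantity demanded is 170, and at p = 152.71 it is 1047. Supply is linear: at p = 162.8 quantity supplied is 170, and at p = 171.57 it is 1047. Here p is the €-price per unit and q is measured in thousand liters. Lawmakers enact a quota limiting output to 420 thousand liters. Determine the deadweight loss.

Demand slope = (152.71 − 214.1)/(1047 − 170) = −0.07, so p = 226 − 0.07q.
Supply slope = (171.57 − 162.8)/(1047 − 170) = 0.01, so p = 161.1 + 0.01q.
Competitive equilibrium: 226 − 0.07q = 161.1 + 0.01q → q* = 811.25, p* = 169.2125.
At q = 420: demand price = 226 − 0.07·420 = 196.6; supply price = 161.1 + 0.01·420 = 165.3.
Δq = 811.25 − 420 = 391.25; wedge = 196.6 − 165.3 = 31.3.
Deadweight loss = ½ × 391.25 × 31.3 = €6123.06 thousand.

€6123.06 thousand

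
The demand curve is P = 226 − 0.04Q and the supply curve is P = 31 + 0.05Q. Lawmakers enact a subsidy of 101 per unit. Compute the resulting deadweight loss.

Competitive equilibrium: 226 − 0.04Q = 31 + 0.05Q → Q* = 2166.6667, P* = 139.3333.
The subsidy lowers effective supply by 101: P = 0.05Q − 70.
New quantity: 226 − 0.04Q = 0.05Q − 70 → Q' = 3288.8889.
Overproduction ΔQ = 3288.8889 − 2166.6667 = 1122.2222; wedge = subsidy = 101.
The triangle = ½ × 1122.2222 × 101 = 56672.22.

56672.22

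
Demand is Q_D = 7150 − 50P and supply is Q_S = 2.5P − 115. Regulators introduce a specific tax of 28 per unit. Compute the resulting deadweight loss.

In inverse form: demand P = 143 − 0.02Q, supply P = 46 + 0.4Q.
Competitive equilibrium: 143 − 0.02Q = 46 + 0.4Q → Q* = 230.9524, P* = 138.381.
With the tax, the buyer price exceeds the seller price by 28: (143 − 0.02Q) − (46 + 0.4Q) = 28 → Q' = 164.2857.
ΔQ = 230.9524 − 164.2857 = 66.6667; the wedge equals the tax, 28.
Welfare loss = ½ × 66.6667 × 28 = 933.33.

933.33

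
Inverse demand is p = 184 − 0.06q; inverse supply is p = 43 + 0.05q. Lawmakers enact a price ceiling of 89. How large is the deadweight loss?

7200.18

Competitive equilibrium: 184 − 0.06q = 43 + 0.05q → q* = 1281.8182, p* = 107.0909.
At the ceiling p = 89, quantity supplied = (89 − 43)/0.05 = 920.
Willingness to pay at q' = 920: 184 − 0.06·920 = 128.8.
Δq = 1281.8182 − 920 = 361.8182; wedge = 128.8 − 89 = 39.8.
The triangle = ½ × 361.8182 × 39.8 = 7200.18.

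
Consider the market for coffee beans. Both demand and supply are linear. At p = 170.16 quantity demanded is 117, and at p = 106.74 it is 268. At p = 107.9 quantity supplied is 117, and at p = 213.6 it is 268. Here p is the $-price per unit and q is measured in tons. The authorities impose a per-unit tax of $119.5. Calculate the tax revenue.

$7874.20

Demand slope = (106.74 − 170.16)/(268 − 117) = −0.42, so p = 219.3 − 0.42q.
Supply slope = (213.6 − 107.9)/(268 − 117) = 0.7, so p = 26 + 0.7q.
Competitive equilibrium: 219.3 − 0.42q = 26 + 0.7q → q* = 172.5893, p* = 146.8125.
With the tax, the buyer price exceeds the seller price by 119.5: (219.3 − 0.42q) − (26 + 0.7q) = 119.5 → q' = 65.8929.
Tax revenue = 119.5 × 65.8929 = $7874.20.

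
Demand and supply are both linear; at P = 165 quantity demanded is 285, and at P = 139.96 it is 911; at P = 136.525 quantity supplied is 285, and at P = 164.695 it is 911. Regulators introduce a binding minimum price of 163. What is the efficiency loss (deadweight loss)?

3452.06

Demand slope = (139.96 − 165)/(911 − 285) = −0.04, so P = 176.4 − 0.04Q.
Supply slope = (164.695 − 136.525)/(911 − 285) = 0.045, so P = 123.7 + 0.045Q.
Competitive equilibrium: 176.4 − 0.04Q = 123.7 + 0.045Q → Q* = 620, P* = 151.6.
At the floor P = 163, quantity demanded = (176.4 − 163)/0.04 = 335.
Sellers' marginal cost at Q' = 335: 123.7 + 0.045·335 = 138.775.
ΔQ = 620 − 335 = 285; wedge = 163 − 138.775 = 24.225.
DWL = ½ × 285 × 24.225 = 3452.06.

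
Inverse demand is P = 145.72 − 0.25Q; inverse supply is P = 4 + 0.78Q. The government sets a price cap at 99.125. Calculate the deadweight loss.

Competitive equilibrium: 145.72 − 0.25Q = 4 + 0.78Q → Q* = 137.5922, P* = 111.3219.
At the ceiling P = 99.125, quantity supplied = (99.125 − 4)/0.78 = 121.9551.
Willingness to pay at Q' = 121.9551: 145.72 − 0.25·121.9551 = 115.2312.
ΔQ = 137.5922 − 121.9551 = 15.6371; wedge = 115.2312 − 99.125 = 16.1062.
The triangle = ½ × 15.6371 × 16.1062 = 125.93.

125.93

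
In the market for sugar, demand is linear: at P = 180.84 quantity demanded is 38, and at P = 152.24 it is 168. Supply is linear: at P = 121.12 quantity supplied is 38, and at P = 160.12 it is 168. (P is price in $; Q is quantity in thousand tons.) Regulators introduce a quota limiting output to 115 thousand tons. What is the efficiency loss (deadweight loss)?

$372.41 thousand

Demand slope = (152.24 − 180.84)/(168 − 38) = −0.22, so P = 189.2 − 0.22Q.
Supply slope = (160.12 − 121.12)/(168 − 38) = 0.3, so P = 109.72 + 0.3Q.
Competitive equilibrium: 189.2 − 0.22Q = 109.72 + 0.3Q → Q* = 152.8462, P* = 155.5738.
At Q = 115: demand price = 189.2 − 0.22·115 = 163.9; supply price = 109.72 + 0.3·115 = 144.22.
ΔQ = 152.8462 − 115 = 37.8462; wedge = 163.9 − 144.22 = 19.68.
Deadweight loss = ½ × 37.8462 × 19.68 = $372.41 thousand.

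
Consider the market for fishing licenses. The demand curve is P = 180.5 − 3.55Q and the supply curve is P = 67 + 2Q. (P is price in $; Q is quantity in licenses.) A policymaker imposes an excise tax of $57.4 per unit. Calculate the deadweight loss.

Competitive equilibrium: 180.5 − 3.55Q = 67 + 2Q → Q* = 20.4505, P* = 107.9009.
With the tax, the buyer price exceeds the seller price by 57.4: (180.5 − 3.55Q) − (67 + 2Q) = 57.4 → Q' = 10.1081.
ΔQ = 20.4505 − 10.1081 = 10.3424; the wedge equals the tax, 57.4.
Deadweight loss = ½ × 10.3424 × 57.4 = $296.83.

$296.83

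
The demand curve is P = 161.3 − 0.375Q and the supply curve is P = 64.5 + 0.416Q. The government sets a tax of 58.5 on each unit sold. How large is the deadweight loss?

2163.24

Competitive equilibrium: 161.3 − 0.375Q = 64.5 + 0.416Q → Q* = 122.3767, P* = 115.4087.
With the tax, the buyer price exceeds the seller price by 58.5: (161.3 − 0.375Q) − (64.5 + 0.416Q) = 58.5 → Q' = 48.4197.
ΔQ = 122.3767 − 48.4197 = 73.957; the wedge equals the tax, 58.5.
DWL = ½ × 73.957 × 58.5 = 2163.24.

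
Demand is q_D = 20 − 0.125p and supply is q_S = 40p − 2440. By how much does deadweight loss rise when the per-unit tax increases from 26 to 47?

In inverse form: demand p = 160 − 8q, supply p = 61 + 0.025q.
Competitive equilibrium: 160 − 8q = 61 + 0.025q → q* = 12.3364, p* = 61.3084.
For a per-unit tax t: Δq = t/8.025, so DWL = ½·t·(t/8.025) = t²/16.05.
At t = 26: DWL = 42.118. At t = 47: DWL = 137.632.
Increase = 137.632 − 42.118 = 95.51.

95.51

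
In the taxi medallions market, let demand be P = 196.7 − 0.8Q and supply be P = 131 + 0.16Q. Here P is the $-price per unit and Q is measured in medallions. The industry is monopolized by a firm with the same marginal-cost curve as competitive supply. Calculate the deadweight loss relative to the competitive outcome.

$464.50

Competitive equilibrium: 196.7 − 0.8Q = 131 + 0.16Q → Q* = 68.4375, P* = 141.95.
Marginal revenue: MR = 196.7 − 1.6Q. Set MR = MC: 196.7 − 1.6Q = 131 + 0.16Q → Q_m = 37.3295.
Price P_m = 196.7 − 0.8·37.3295 = 166.8364; MC(Q_m) = 131 + 0.16·37.3295 = 136.9727.
Competitive Q* = 68.4375, so ΔQ = 31.108; wedge = 166.8364 − 136.9727 = 29.8637.
DWL = ½ × 31.108 × 29.8637 = $464.50.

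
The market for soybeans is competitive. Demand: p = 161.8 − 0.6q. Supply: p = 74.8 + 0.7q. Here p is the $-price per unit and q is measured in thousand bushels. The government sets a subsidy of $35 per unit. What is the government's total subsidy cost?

Competitive equilibrium: 161.8 − 0.6q = 74.8 + 0.7q → q* = 66.9231, p* = 121.6462.
The subsidy lowers effective supply by 35: p = 39.8 + 0.7q.
New quantity: 161.8 − 0.6q = 39.8 + 0.7q → q' = 93.8462.
Total subsidy cost = 35 × 93.8462 = $3284.62 thousand.

$3284.62 thousand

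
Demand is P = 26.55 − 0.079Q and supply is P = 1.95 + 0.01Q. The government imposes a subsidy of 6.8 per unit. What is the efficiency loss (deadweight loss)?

Competitive equilibrium: 26.55 − 0.079Q = 1.95 + 0.01Q → Q* = 276.4045, P* = 4.714.
The subsidy lowers effective supply by 6.8: P = 0.01Q − 4.85.
New quantity: 26.55 − 0.079Q = 0.01Q − 4.85 → Q' = 352.809.
Overproduction ΔQ = 352.809 − 276.4045 = 76.4045; wedge = subsidy = 6.8.
Deadweight loss = ½ × 76.4045 × 6.8 = 259.78.

259.78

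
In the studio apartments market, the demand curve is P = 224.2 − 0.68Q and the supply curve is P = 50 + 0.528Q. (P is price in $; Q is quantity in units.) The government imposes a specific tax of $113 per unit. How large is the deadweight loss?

Competitive equilibrium: 224.2 − 0.68Q = 50 + 0.528Q → Q* = 144.2053, P* = 126.1404.
With the tax, the buyer price exceeds the seller price by 113: (224.2 − 0.68Q) − (50 + 0.528Q) = 113 → Q' = 50.6623.
ΔQ = 144.2053 − 50.6623 = 93.543; the wedge equals the tax, 113.
Welfare loss = ½ × 93.543 × 113 = $5285.18.

$5285.18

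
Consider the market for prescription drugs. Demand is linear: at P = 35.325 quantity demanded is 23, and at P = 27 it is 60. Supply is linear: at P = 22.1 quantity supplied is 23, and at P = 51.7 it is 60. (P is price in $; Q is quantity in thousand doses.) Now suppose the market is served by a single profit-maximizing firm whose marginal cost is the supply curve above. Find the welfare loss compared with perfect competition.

Demand slope = (27 − 35.325)/(60 − 23) = −0.225, so P = 40.5 − 0.225Q.
Supply slope = (51.7 − 22.1)/(60 − 23) = 0.8, so P = 3.7 + 0.8Q.
Competitive equilibrium: 40.5 − 0.225Q = 3.7 + 0.8Q → Q* = 35.9024, P* = 32.422.
Marginal revenue: MR = 40.5 − 0.45Q. Set MR = MC: 40.5 − 0.45Q = 3.7 + 0.8Q → Q_m = 29.44.
Price P_m = 40.5 − 0.225·29.44 = 33.876; MC(Q_m) = 3.7 + 0.8·29.44 = 27.252.
Competitive Q* = 35.9024, so ΔQ = 6.4624; wedge = 33.876 − 27.252 = 6.624.
The triangle = ½ × 6.4624 × 6.624 = $21.40 thousand.

$21.40 thousand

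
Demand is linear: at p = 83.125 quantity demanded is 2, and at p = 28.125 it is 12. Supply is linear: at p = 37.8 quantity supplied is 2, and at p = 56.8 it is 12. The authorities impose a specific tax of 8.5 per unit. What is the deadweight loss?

4.88

Demand slope = (28.125 − 83.125)/(12 − 2) = −5.5, so p = 94.125 − 5.5q.
Supply slope = (56.8 − 37.8)/(12 − 2) = 1.9, so p = 34 + 1.9q.
Competitive equilibrium: 94.125 − 5.5q = 34 + 1.9q → q* = 8.125, p* = 49.4375.
With the tax, the buyer price exceeds the seller price by 8.5: (94.125 − 5.5q) − (34 + 1.9q) = 8.5 → q' = 6.9764.
Δq = 8.125 − 6.9764 = 1.1486; the wedge equals the tax, 8.5.
DWL = ½ × 1.1486 × 8.5 = 4.88.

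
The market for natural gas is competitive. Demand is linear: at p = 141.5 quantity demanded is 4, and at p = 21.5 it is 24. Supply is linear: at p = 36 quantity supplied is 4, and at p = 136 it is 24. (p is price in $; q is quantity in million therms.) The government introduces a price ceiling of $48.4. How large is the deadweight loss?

Demand slope = (21.5 − 141.5)/(24 − 4) = −6, so p = 165.5 − 6q.
Supply slope = (136 − 36)/(24 − 4) = 5, so p = 16 + 5q.
Competitive equilibrium: 165.5 − 6q = 16 + 5q → q* = 13.5909, p* = 83.9545.
At the ceiling p = 48.4, quantity supplied = (48.4 − 16)/5 = 6.48.
Willingness to pay at q' = 6.48: 165.5 − 6·6.48 = 126.62.
Δq = 13.5909 − 6.48 = 7.1109; wedge = 126.62 − 48.4 = 78.22.
Deadweight loss = ½ × 7.1109 × 78.22 = $278.11 million.

$278.11 million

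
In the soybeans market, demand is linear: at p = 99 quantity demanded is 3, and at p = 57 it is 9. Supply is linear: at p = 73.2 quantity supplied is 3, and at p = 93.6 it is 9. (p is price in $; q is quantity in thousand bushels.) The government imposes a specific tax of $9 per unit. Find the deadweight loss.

Demand slope = (57 − 99)/(9 − 3) = −7, so p = 120 − 7q.
Supply slope = (93.6 − 73.2)/(9 − 3) = 3.4, so p = 63 + 3.4q.
Competitive equilibrium: 120 − 7q = 63 + 3.4q → q* = 5.4808, p* = 81.6346.
With the tax, the buyer price exceeds the seller price by 9: (120 − 7q) − (63 + 3.4q) = 9 → q' = 4.6154.
Δq = 5.4808 − 4.6154 = 0.8654; the wedge equals the tax, 9.
DWL = ½ × 0.8654 × 9 = $3.89 thousand.

$3.89 thousand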